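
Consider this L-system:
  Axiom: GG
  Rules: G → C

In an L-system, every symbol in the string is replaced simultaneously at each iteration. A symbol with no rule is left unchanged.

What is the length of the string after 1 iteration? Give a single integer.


Step 0: length = 2
Step 1: length = 2

Answer: 2


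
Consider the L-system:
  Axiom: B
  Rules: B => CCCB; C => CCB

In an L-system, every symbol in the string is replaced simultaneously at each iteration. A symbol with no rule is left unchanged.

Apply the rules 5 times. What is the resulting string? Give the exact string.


Answer: CCBCCBCCCBCCBCCBCCCBCCBCCBCCBCCCBCCBCCBCCCBCCBCCBCCCBCCBCCBCCBCCCBCCBCCBCCCBCCBCCBCCCBCCBCCBCCCBCCBCCBCCBCCCBCCBCCBCCCBCCBCCBCCCBCCBCCBCCBCCCBCCBCCBCCCBCCBCCBCCCBCCBCCBCCBCCCBCCBCCBCCCBCCBCCBCCCBCCBCCBCCCBCCBCCBCCBCCCBCCBCCBCCCBCCBCCBCCCBCCBCCBCCBCCCBCCBCCBCCCBCCBCCBCCCBCCBCCBCCBCCCBCCBCCBCCCBCCBCCBCCCBCCBCCBCCCBCCBCCBCCBCCCBCCBCCBCCCBCCBCCBCCCBCCBCCBCCBCCCBCCBCCBCCCBCCBCCBCCCBCCBCCBCCBCCCBCCBCCBCCCBCCBCCBCCCBCCBCCBCCBCCCBCCBCCBCCCBCCBCCBCCCBCCBCCBCCCBCCBCCBCCBCCCB

Derivation:
Step 0: B
Step 1: CCCB
Step 2: CCBCCBCCBCCCB
Step 3: CCBCCBCCCBCCBCCBCCCBCCBCCBCCCBCCBCCBCCBCCCB
Step 4: CCBCCBCCCBCCBCCBCCCBCCBCCBCCBCCCBCCBCCBCCCBCCBCCBCCCBCCBCCBCCBCCCBCCBCCBCCCBCCBCCBCCCBCCBCCBCCBCCCBCCBCCBCCCBCCBCCBCCCBCCBCCBCCCBCCBCCBCCBCCCB
Step 5: CCBCCBCCCBCCBCCBCCCBCCBCCBCCBCCCBCCBCCBCCCBCCBCCBCCCBCCBCCBCCBCCCBCCBCCBCCCBCCBCCBCCCBCCBCCBCCCBCCBCCBCCBCCCBCCBCCBCCCBCCBCCBCCCBCCBCCBCCBCCCBCCBCCBCCCBCCBCCBCCCBCCBCCBCCBCCCBCCBCCBCCCBCCBCCBCCCBCCBCCBCCCBCCBCCBCCBCCCBCCBCCBCCCBCCBCCBCCCBCCBCCBCCBCCCBCCBCCBCCCBCCBCCBCCCBCCBCCBCCBCCCBCCBCCBCCCBCCBCCBCCCBCCBCCBCCCBCCBCCBCCBCCCBCCBCCBCCCBCCBCCBCCCBCCBCCBCCBCCCBCCBCCBCCCBCCBCCBCCCBCCBCCBCCBCCCBCCBCCBCCCBCCBCCBCCCBCCBCCBCCBCCCBCCBCCBCCCBCCBCCBCCCBCCBCCBCCCBCCBCCBCCBCCCB


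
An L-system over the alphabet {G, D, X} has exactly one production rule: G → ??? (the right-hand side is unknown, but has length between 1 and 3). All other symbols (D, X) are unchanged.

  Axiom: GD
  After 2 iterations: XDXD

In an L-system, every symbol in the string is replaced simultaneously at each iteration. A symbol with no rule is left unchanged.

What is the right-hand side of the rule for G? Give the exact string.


Answer: XDX

Derivation:
Trying G → XDX:
  Step 0: GD
  Step 1: XDXD
  Step 2: XDXD
Matches the given result.


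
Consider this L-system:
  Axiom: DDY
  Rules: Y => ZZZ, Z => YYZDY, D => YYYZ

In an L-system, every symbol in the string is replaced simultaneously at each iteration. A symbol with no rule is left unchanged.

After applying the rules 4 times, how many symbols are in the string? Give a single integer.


Step 0: length = 3
Step 1: length = 11
Step 2: length = 43
Step 3: length = 180
Step 4: length = 709

Answer: 709


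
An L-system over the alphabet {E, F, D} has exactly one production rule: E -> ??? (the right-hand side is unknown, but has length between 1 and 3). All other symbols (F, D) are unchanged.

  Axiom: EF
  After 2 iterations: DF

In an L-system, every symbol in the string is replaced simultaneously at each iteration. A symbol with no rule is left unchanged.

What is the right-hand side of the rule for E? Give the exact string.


Trying E -> D:
  Step 0: EF
  Step 1: DF
  Step 2: DF
Matches the given result.

Answer: D


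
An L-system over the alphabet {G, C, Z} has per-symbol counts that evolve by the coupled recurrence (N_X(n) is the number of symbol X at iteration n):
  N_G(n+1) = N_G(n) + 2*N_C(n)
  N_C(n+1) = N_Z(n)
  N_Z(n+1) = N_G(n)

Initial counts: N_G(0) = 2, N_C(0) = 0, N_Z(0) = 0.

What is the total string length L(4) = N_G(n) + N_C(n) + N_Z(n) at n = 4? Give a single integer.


Step 0: N_G=2, N_C=0, N_Z=0, L=2
Step 1: N_G=2, N_C=0, N_Z=2, L=4
Step 2: N_G=2, N_C=2, N_Z=2, L=6
Step 3: N_G=6, N_C=2, N_Z=2, L=10
Step 4: N_G=10, N_C=2, N_Z=6, L=18

Answer: 18


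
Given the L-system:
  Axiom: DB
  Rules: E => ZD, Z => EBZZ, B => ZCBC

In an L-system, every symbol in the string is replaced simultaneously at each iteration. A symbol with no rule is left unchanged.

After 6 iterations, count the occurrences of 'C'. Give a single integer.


Step 0: DB  (0 'C')
Step 1: DZCBC  (2 'C')
Step 2: DEBZZCZCBCC  (4 'C')
Step 3: DZDZCBCEBZZEBZZCEBZZCZCBCCC  (8 'C')
Step 4: DEBZZDEBZZCZCBCCZDZCBCEBZZEBZZZDZCBCEBZZEBZZCZDZCBCEBZZEBZZCEBZZCZCBCCCC  (18 'C')
Step 5: DZDZCBCEBZZEBZZDZDZCBCEBZZEBZZCEBZZCZCBCCCEBZZDEBZZCZCBCCZDZCBCEBZZEBZZZDZCBCEBZZEBZZEBZZDEBZZCZCBCCZDZCBCEBZZEBZZZDZCBCEBZZEBZZCEBZZDEBZZCZCBCCZDZCBCEBZZEBZZZDZCBCEBZZEBZZCZDZCBCEBZZEBZZCEBZZCZCBCCCCC  (46 'C')
Step 6: DEBZZDEBZZCZCBCCZDZCBCEBZZEBZZZDZCBCEBZZEBZZDEBZZDEBZZCZCBCCZDZCBCEBZZEBZZZDZCBCEBZZEBZZCZDZCBCEBZZEBZZCEBZZCZCBCCCCZDZCBCEBZZEBZZDZDZCBCEBZZEBZZCEBZZCZCBCCCEBZZDEBZZCZCBCCZDZCBCEBZZEBZZZDZCBCEBZZEBZZEBZZDEBZZCZCBCCZDZCBCEBZZEBZZZDZCBCEBZZEBZZZDZCBCEBZZEBZZDZDZCBCEBZZEBZZCEBZZCZCBCCCEBZZDEBZZCZCBCCZDZCBCEBZZEBZZZDZCBCEBZZEBZZEBZZDEBZZCZCBCCZDZCBCEBZZEBZZZDZCBCEBZZEBZZCZDZCBCEBZZEBZZDZDZCBCEBZZEBZZCEBZZCZCBCCCEBZZDEBZZCZCBCCZDZCBCEBZZEBZZZDZCBCEBZZEBZZEBZZDEBZZCZCBCCZDZCBCEBZZEBZZZDZCBCEBZZEBZZCEBZZDEBZZCZCBCCZDZCBCEBZZEBZZZDZCBCEBZZEBZZCZDZCBCEBZZEBZZCEBZZCZCBCCCCCC  (126 'C')

Answer: 126


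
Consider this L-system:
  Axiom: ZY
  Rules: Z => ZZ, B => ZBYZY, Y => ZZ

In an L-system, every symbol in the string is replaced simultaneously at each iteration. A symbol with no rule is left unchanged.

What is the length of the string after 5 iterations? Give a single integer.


Answer: 64

Derivation:
Step 0: length = 2
Step 1: length = 4
Step 2: length = 8
Step 3: length = 16
Step 4: length = 32
Step 5: length = 64


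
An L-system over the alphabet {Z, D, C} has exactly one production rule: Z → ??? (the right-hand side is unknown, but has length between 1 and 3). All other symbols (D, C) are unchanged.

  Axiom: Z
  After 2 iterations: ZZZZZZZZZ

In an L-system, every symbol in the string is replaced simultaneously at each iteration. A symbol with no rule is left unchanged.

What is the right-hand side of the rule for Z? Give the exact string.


Trying Z → ZZZ:
  Step 0: Z
  Step 1: ZZZ
  Step 2: ZZZZZZZZZ
Matches the given result.

Answer: ZZZ


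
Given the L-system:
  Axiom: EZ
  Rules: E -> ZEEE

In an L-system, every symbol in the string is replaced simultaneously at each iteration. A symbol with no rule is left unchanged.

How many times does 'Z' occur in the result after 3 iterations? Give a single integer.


Answer: 14

Derivation:
Step 0: EZ  (1 'Z')
Step 1: ZEEEZ  (2 'Z')
Step 2: ZZEEEZEEEZEEEZ  (5 'Z')
Step 3: ZZZEEEZEEEZEEEZZEEEZEEEZEEEZZEEEZEEEZEEEZ  (14 'Z')


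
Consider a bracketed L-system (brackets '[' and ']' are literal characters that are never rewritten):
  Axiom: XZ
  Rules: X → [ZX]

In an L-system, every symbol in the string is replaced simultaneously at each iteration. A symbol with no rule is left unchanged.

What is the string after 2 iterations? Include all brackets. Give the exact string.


Answer: [Z[ZX]]Z

Derivation:
Step 0: XZ
Step 1: [ZX]Z
Step 2: [Z[ZX]]Z


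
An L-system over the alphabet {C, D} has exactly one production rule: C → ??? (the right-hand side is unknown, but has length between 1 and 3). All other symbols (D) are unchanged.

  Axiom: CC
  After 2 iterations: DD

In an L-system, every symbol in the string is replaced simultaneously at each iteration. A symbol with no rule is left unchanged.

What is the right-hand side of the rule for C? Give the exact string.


Trying C → D:
  Step 0: CC
  Step 1: DD
  Step 2: DD
Matches the given result.

Answer: D


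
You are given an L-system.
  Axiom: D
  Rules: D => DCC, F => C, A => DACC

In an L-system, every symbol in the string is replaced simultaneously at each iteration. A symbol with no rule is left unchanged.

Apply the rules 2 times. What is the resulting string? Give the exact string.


Answer: DCCCC

Derivation:
Step 0: D
Step 1: DCC
Step 2: DCCCC


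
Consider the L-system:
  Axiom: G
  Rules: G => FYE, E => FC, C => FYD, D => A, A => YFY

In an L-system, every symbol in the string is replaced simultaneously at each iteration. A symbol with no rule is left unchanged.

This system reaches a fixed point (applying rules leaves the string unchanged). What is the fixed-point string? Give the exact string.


Step 0: G
Step 1: FYE
Step 2: FYFC
Step 3: FYFFYD
Step 4: FYFFYA
Step 5: FYFFYYFY
Step 6: FYFFYYFY  (unchanged — fixed point at step 5)

Answer: FYFFYYFY


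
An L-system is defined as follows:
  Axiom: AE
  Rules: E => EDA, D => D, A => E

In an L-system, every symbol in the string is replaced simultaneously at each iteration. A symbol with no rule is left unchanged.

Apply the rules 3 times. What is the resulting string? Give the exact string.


Step 0: AE
Step 1: EEDA
Step 2: EDAEDADE
Step 3: EDADEEDADEDEDA

Answer: EDADEEDADEDEDA


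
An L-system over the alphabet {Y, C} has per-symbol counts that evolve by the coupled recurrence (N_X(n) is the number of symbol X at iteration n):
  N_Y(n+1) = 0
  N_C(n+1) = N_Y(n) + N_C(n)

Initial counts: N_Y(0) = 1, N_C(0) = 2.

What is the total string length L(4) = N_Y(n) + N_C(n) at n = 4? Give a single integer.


Step 0: N_Y=1, N_C=2, L=3
Step 1: N_Y=0, N_C=3, L=3
Step 2: N_Y=0, N_C=3, L=3
Step 3: N_Y=0, N_C=3, L=3
Step 4: N_Y=0, N_C=3, L=3

Answer: 3


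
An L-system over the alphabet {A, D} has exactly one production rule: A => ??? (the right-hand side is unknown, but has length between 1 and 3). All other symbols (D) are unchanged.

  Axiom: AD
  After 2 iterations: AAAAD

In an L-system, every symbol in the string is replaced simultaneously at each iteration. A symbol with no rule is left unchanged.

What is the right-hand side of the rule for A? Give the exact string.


Trying A => AA:
  Step 0: AD
  Step 1: AAD
  Step 2: AAAAD
Matches the given result.

Answer: AA


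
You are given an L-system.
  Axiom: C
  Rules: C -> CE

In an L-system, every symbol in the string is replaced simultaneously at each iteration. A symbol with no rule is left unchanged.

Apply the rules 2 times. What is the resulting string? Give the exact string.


Step 0: C
Step 1: CE
Step 2: CEE

Answer: CEE


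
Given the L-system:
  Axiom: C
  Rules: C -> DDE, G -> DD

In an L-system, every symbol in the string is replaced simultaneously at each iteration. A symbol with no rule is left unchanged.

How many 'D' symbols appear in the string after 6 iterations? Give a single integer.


Answer: 2

Derivation:
Step 0: C  (0 'D')
Step 1: DDE  (2 'D')
Step 2: DDE  (2 'D')
Step 3: DDE  (2 'D')
Step 4: DDE  (2 'D')
Step 5: DDE  (2 'D')
Step 6: DDE  (2 'D')


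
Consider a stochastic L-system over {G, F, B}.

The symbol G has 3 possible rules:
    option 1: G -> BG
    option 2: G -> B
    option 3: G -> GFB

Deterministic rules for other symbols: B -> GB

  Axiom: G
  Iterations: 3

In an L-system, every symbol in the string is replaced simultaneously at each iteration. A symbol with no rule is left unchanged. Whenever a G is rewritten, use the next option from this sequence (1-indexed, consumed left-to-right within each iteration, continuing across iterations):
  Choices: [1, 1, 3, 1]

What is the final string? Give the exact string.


Answer: GFBGBGBBG

Derivation:
Step 0: G
Step 1: BG  (used choices [1])
Step 2: GBBG  (used choices [1])
Step 3: GFBGBGBBG  (used choices [3, 1])


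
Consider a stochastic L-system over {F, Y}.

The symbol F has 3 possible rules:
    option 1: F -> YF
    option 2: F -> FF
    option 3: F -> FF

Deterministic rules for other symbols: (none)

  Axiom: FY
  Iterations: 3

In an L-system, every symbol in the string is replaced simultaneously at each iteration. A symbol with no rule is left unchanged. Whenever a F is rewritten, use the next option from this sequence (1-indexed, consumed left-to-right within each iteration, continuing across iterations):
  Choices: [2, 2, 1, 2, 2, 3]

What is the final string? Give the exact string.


Answer: FFFFYFFY

Derivation:
Step 0: FY
Step 1: FFY  (used choices [2])
Step 2: FFYFY  (used choices [2, 1])
Step 3: FFFFYFFY  (used choices [2, 2, 3])


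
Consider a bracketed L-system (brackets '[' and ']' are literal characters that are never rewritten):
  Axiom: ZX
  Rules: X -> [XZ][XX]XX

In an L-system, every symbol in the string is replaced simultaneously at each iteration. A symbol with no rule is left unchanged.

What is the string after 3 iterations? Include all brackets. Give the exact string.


Step 0: ZX
Step 1: Z[XZ][XX]XX
Step 2: Z[[XZ][XX]XXZ][[XZ][XX]XX[XZ][XX]XX][XZ][XX]XX[XZ][XX]XX
Step 3: Z[[[XZ][XX]XXZ][[XZ][XX]XX[XZ][XX]XX][XZ][XX]XX[XZ][XX]XXZ][[[XZ][XX]XXZ][[XZ][XX]XX[XZ][XX]XX][XZ][XX]XX[XZ][XX]XX[[XZ][XX]XXZ][[XZ][XX]XX[XZ][XX]XX][XZ][XX]XX[XZ][XX]XX][[XZ][XX]XXZ][[XZ][XX]XX[XZ][XX]XX][XZ][XX]XX[XZ][XX]XX[[XZ][XX]XXZ][[XZ][XX]XX[XZ][XX]XX][XZ][XX]XX[XZ][XX]XX

Answer: Z[[[XZ][XX]XXZ][[XZ][XX]XX[XZ][XX]XX][XZ][XX]XX[XZ][XX]XXZ][[[XZ][XX]XXZ][[XZ][XX]XX[XZ][XX]XX][XZ][XX]XX[XZ][XX]XX[[XZ][XX]XXZ][[XZ][XX]XX[XZ][XX]XX][XZ][XX]XX[XZ][XX]XX][[XZ][XX]XXZ][[XZ][XX]XX[XZ][XX]XX][XZ][XX]XX[XZ][XX]XX[[XZ][XX]XXZ][[XZ][XX]XX[XZ][XX]XX][XZ][XX]XX[XZ][XX]XX


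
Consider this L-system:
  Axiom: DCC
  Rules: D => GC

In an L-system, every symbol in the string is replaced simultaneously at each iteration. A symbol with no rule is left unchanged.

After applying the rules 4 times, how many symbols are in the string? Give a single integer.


Answer: 4

Derivation:
Step 0: length = 3
Step 1: length = 4
Step 2: length = 4
Step 3: length = 4
Step 4: length = 4


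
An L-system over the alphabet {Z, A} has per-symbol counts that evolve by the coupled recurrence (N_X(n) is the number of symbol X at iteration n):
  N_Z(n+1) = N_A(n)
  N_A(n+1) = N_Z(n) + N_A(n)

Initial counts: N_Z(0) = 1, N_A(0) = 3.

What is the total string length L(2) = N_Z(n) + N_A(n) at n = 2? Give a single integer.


Step 0: N_Z=1, N_A=3, L=4
Step 1: N_Z=3, N_A=4, L=7
Step 2: N_Z=4, N_A=7, L=11

Answer: 11


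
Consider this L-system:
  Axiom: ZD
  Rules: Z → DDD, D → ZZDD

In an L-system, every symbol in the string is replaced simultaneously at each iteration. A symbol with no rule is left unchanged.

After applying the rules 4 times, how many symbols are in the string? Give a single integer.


Step 0: length = 2
Step 1: length = 7
Step 2: length = 26
Step 3: length = 94
Step 4: length = 344

Answer: 344


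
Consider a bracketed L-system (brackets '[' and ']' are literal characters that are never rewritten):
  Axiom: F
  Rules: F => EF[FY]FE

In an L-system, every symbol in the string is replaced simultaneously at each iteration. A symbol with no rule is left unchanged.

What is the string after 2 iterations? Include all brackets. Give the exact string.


Answer: EEF[FY]FE[EF[FY]FEY]EF[FY]FEE

Derivation:
Step 0: F
Step 1: EF[FY]FE
Step 2: EEF[FY]FE[EF[FY]FEY]EF[FY]FEE


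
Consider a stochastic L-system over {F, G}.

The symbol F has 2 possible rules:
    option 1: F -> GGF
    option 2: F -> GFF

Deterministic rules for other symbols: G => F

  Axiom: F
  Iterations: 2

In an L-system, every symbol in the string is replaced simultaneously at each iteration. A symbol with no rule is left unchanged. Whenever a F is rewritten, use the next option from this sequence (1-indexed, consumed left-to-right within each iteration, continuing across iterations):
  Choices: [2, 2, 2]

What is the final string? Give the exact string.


Step 0: F
Step 1: GFF  (used choices [2])
Step 2: FGFFGFF  (used choices [2, 2])

Answer: FGFFGFF


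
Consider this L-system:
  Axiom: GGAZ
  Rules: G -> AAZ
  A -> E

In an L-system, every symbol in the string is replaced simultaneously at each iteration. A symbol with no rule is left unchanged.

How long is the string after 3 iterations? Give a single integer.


Step 0: length = 4
Step 1: length = 8
Step 2: length = 8
Step 3: length = 8

Answer: 8


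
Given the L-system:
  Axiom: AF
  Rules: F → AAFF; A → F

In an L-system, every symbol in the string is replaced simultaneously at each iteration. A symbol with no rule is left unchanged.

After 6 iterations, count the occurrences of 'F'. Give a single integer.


Answer: 448

Derivation:
Step 0: AF  (1 'F')
Step 1: FAAFF  (3 'F')
Step 2: AAFFFFAAFFAAFF  (8 'F')
Step 3: FFAAFFAAFFAAFFAAFFFFAAFFAAFFFFAAFFAAFF  (22 'F')
Step 4: AAFFAAFFFFAAFFAAFFFFAAFFAAFFFFAAFFAAFFFFAAFFAAFFAAFFAAFFFFAAFFAAFFFFAAFFAAFFAAFFAAFFFFAAFFAAFFFFAAFFAAFF  (60 'F')
Step 5: FFAAFFAAFFFFAAFFAAFFAAFFAAFFFFAAFFAAFFFFAAFFAAFFAAFFAAFFFFAAFFAAFFFFAAFFAAFFAAFFAAFFFFAAFFAAFFFFAAFFAAFFAAFFAAFFFFAAFFAAFFFFAAFFAAFFFFAAFFAAFFFFAAFFAAFFAAFFAAFFFFAAFFAAFFFFAAFFAAFFAAFFAAFFFFAAFFAAFFFFAAFFAAFFFFAAFFAAFFFFAAFFAAFFAAFFAAFFFFAAFFAAFFFFAAFFAAFFAAFFAAFFFFAAFFAAFFFFAAFFAAFF  (164 'F')
Step 6: AAFFAAFFFFAAFFAAFFFFAAFFAAFFAAFFAAFFFFAAFFAAFFFFAAFFAAFFFFAAFFAAFFFFAAFFAAFFAAFFAAFFFFAAFFAAFFFFAAFFAAFFAAFFAAFFFFAAFFAAFFFFAAFFAAFFFFAAFFAAFFFFAAFFAAFFAAFFAAFFFFAAFFAAFFFFAAFFAAFFAAFFAAFFFFAAFFAAFFFFAAFFAAFFFFAAFFAAFFFFAAFFAAFFAAFFAAFFFFAAFFAAFFFFAAFFAAFFAAFFAAFFFFAAFFAAFFFFAAFFAAFFFFAAFFAAFFFFAAFFAAFFAAFFAAFFFFAAFFAAFFFFAAFFAAFFAAFFAAFFFFAAFFAAFFFFAAFFAAFFAAFFAAFFFFAAFFAAFFFFAAFFAAFFAAFFAAFFFFAAFFAAFFFFAAFFAAFFFFAAFFAAFFFFAAFFAAFFAAFFAAFFFFAAFFAAFFFFAAFFAAFFAAFFAAFFFFAAFFAAFFFFAAFFAAFFFFAAFFAAFFFFAAFFAAFFAAFFAAFFFFAAFFAAFFFFAAFFAAFFAAFFAAFFFFAAFFAAFFFFAAFFAAFFAAFFAAFFFFAAFFAAFFFFAAFFAAFFAAFFAAFFFFAAFFAAFFFFAAFFAAFFFFAAFFAAFFFFAAFFAAFFAAFFAAFFFFAAFFAAFFFFAAFFAAFFAAFFAAFFFFAAFFAAFFFFAAFFAAFFFFAAFFAAFFFFAAFFAAFFAAFFAAFFFFAAFFAAFFFFAAFFAAFFAAFFAAFFFFAAFFAAFFFFAAFFAAFF  (448 'F')


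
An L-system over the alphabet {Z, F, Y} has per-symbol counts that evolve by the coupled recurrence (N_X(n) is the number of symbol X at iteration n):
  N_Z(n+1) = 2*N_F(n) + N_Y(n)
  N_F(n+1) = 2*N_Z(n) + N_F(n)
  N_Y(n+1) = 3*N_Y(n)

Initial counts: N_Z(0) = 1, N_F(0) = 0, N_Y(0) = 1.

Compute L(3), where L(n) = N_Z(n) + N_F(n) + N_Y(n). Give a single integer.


Answer: 62

Derivation:
Step 0: N_Z=1, N_F=0, N_Y=1, L=2
Step 1: N_Z=1, N_F=2, N_Y=3, L=6
Step 2: N_Z=7, N_F=4, N_Y=9, L=20
Step 3: N_Z=17, N_F=18, N_Y=27, L=62


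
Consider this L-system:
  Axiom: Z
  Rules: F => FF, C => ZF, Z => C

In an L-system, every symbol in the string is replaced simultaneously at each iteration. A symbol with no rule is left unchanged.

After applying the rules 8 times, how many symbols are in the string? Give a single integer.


Answer: 86

Derivation:
Step 0: length = 1
Step 1: length = 1
Step 2: length = 2
Step 3: length = 3
Step 4: length = 6
Step 5: length = 11
Step 6: length = 22
Step 7: length = 43
Step 8: length = 86


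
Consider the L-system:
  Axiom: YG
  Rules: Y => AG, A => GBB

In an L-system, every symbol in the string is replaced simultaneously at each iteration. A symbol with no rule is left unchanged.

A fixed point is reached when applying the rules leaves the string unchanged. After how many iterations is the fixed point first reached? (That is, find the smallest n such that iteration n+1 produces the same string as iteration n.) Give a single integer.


Step 0: YG
Step 1: AGG
Step 2: GBBGG
Step 3: GBBGG  (unchanged — fixed point at step 2)

Answer: 2


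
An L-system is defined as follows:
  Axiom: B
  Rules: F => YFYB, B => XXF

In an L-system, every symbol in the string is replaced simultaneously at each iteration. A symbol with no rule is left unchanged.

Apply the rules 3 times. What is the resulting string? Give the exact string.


Step 0: B
Step 1: XXF
Step 2: XXYFYB
Step 3: XXYYFYBYXXF

Answer: XXYYFYBYXXF


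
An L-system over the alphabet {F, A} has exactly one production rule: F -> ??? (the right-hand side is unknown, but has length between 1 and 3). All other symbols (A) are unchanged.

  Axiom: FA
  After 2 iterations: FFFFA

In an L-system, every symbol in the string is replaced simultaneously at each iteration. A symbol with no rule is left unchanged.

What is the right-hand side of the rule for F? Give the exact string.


Answer: FF

Derivation:
Trying F -> FF:
  Step 0: FA
  Step 1: FFA
  Step 2: FFFFA
Matches the given result.


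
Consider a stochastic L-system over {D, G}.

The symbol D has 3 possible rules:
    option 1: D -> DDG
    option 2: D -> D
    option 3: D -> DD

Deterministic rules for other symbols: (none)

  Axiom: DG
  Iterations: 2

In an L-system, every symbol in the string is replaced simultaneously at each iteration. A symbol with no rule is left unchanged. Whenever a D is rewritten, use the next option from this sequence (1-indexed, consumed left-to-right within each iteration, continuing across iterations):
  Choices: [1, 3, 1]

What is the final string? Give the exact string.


Step 0: DG
Step 1: DDGG  (used choices [1])
Step 2: DDDDGGG  (used choices [3, 1])

Answer: DDDDGGG


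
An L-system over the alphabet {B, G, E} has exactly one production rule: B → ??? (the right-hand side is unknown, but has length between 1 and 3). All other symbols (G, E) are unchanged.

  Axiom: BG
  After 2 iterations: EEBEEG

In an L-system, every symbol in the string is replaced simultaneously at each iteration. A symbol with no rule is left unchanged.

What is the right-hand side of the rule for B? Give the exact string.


Answer: EBE

Derivation:
Trying B → EBE:
  Step 0: BG
  Step 1: EBEG
  Step 2: EEBEEG
Matches the given result.


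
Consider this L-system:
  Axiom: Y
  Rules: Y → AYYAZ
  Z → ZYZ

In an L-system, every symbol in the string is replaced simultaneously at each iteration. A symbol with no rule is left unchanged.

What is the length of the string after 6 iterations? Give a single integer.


Step 0: length = 1
Step 1: length = 5
Step 2: length = 15
Step 3: length = 43
Step 4: length = 125
Step 5: length = 369
Step 6: length = 1099

Answer: 1099


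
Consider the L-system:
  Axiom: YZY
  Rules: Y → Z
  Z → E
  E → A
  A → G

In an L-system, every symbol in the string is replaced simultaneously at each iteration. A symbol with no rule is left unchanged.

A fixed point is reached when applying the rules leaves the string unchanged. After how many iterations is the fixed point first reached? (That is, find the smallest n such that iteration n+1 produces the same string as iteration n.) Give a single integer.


Step 0: YZY
Step 1: ZEZ
Step 2: EAE
Step 3: AGA
Step 4: GGG
Step 5: GGG  (unchanged — fixed point at step 4)

Answer: 4


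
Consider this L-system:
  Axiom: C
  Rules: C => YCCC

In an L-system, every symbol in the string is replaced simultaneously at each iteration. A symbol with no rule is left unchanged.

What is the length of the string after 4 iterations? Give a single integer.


Step 0: length = 1
Step 1: length = 4
Step 2: length = 13
Step 3: length = 40
Step 4: length = 121

Answer: 121


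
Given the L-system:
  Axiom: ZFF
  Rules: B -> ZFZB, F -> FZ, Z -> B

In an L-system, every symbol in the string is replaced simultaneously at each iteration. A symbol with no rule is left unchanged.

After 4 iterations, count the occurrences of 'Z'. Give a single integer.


Step 0: ZFF  (1 'Z')
Step 1: BFZFZ  (2 'Z')
Step 2: ZFZBFZBFZB  (4 'Z')
Step 3: BFZBZFZBFZBZFZBFZBZFZB  (9 'Z')
Step 4: ZFZBFZBZFZBBFZBZFZBFZBZFZBBFZBZFZBFZBZFZBBFZBZFZB  (20 'Z')

Answer: 20


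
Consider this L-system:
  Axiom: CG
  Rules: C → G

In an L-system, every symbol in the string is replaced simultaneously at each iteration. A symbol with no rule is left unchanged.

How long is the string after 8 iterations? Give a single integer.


Step 0: length = 2
Step 1: length = 2
Step 2: length = 2
Step 3: length = 2
Step 4: length = 2
Step 5: length = 2
Step 6: length = 2
Step 7: length = 2
Step 8: length = 2

Answer: 2


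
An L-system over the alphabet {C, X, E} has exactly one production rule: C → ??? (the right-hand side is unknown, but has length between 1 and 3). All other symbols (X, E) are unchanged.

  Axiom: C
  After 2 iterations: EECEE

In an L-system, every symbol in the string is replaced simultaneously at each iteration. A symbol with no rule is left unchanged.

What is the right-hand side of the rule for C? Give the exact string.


Answer: ECE

Derivation:
Trying C → ECE:
  Step 0: C
  Step 1: ECE
  Step 2: EECEE
Matches the given result.


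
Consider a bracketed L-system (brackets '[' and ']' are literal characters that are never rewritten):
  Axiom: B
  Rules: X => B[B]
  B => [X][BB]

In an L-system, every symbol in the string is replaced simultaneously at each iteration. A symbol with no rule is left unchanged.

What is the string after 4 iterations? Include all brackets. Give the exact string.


Answer: [[B[B]][[X][BB][X][BB]][[B[B]][[X][BB][X][BB]]]][[[X][BB][[X][BB]]][[B[B]][[X][BB][X][BB]][B[B]][[X][BB][X][BB]]][[X][BB][[X][BB]]][[B[B]][[X][BB][X][BB]][B[B]][[X][BB][X][BB]]]]

Derivation:
Step 0: B
Step 1: [X][BB]
Step 2: [B[B]][[X][BB][X][BB]]
Step 3: [[X][BB][[X][BB]]][[B[B]][[X][BB][X][BB]][B[B]][[X][BB][X][BB]]]
Step 4: [[B[B]][[X][BB][X][BB]][[B[B]][[X][BB][X][BB]]]][[[X][BB][[X][BB]]][[B[B]][[X][BB][X][BB]][B[B]][[X][BB][X][BB]]][[X][BB][[X][BB]]][[B[B]][[X][BB][X][BB]][B[B]][[X][BB][X][BB]]]]


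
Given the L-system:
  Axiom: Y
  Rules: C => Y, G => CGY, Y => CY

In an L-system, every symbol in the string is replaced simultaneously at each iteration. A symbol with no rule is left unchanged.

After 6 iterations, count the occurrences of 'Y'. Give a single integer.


Step 0: Y  (1 'Y')
Step 1: CY  (1 'Y')
Step 2: YCY  (2 'Y')
Step 3: CYYCY  (3 'Y')
Step 4: YCYCYYCY  (5 'Y')
Step 5: CYYCYYCYCYYCY  (8 'Y')
Step 6: YCYCYYCYCYYCYYCYCYYCY  (13 'Y')

Answer: 13


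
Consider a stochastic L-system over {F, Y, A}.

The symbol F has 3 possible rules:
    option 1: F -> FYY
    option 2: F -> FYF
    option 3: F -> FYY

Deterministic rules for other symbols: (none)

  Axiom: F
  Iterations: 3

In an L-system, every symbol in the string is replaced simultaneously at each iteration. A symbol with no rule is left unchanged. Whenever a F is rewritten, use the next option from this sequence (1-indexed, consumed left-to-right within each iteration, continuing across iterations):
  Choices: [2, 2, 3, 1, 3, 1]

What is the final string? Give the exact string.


Step 0: F
Step 1: FYF  (used choices [2])
Step 2: FYFYFYY  (used choices [2, 3])
Step 3: FYYYFYYYFYYYY  (used choices [1, 3, 1])

Answer: FYYYFYYYFYYYY


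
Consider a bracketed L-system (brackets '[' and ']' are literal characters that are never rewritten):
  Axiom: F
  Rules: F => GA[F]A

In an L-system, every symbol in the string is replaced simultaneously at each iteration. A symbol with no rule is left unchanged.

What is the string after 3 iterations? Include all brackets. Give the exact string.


Step 0: F
Step 1: GA[F]A
Step 2: GA[GA[F]A]A
Step 3: GA[GA[GA[F]A]A]A

Answer: GA[GA[GA[F]A]A]A


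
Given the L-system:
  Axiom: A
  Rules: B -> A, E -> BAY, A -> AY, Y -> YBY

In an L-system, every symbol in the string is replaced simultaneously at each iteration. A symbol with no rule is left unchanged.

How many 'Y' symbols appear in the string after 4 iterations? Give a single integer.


Step 0: A  (0 'Y')
Step 1: AY  (1 'Y')
Step 2: AYYBY  (3 'Y')
Step 3: AYYBYYBYAYBY  (7 'Y')
Step 4: AYYBYYBYAYBYYBYAYBYAYYBYAYBY  (16 'Y')

Answer: 16


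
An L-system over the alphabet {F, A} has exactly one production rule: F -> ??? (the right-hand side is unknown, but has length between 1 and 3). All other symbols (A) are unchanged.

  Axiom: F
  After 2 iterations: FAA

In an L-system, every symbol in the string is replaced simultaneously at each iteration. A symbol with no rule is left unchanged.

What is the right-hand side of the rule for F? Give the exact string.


Trying F -> FA:
  Step 0: F
  Step 1: FA
  Step 2: FAA
Matches the given result.

Answer: FA


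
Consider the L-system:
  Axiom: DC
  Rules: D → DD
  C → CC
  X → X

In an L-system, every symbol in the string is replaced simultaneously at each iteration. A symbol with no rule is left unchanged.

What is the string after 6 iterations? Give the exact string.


Step 0: DC
Step 1: DDCC
Step 2: DDDDCCCC
Step 3: DDDDDDDDCCCCCCCC
Step 4: DDDDDDDDDDDDDDDDCCCCCCCCCCCCCCCC
Step 5: DDDDDDDDDDDDDDDDDDDDDDDDDDDDDDDDCCCCCCCCCCCCCCCCCCCCCCCCCCCCCCCC
Step 6: DDDDDDDDDDDDDDDDDDDDDDDDDDDDDDDDDDDDDDDDDDDDDDDDDDDDDDDDDDDDDDDDCCCCCCCCCCCCCCCCCCCCCCCCCCCCCCCCCCCCCCCCCCCCCCCCCCCCCCCCCCCCCCCC

Answer: DDDDDDDDDDDDDDDDDDDDDDDDDDDDDDDDDDDDDDDDDDDDDDDDDDDDDDDDDDDDDDDDCCCCCCCCCCCCCCCCCCCCCCCCCCCCCCCCCCCCCCCCCCCCCCCCCCCCCCCCCCCCCCCC


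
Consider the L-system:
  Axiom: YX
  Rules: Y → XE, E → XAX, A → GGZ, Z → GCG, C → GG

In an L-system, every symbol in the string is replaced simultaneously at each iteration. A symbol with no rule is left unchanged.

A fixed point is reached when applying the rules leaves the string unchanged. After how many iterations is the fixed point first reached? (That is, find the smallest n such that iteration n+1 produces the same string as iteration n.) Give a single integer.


Step 0: YX
Step 1: XEX
Step 2: XXAXX
Step 3: XXGGZXX
Step 4: XXGGGCGXX
Step 5: XXGGGGGGXX
Step 6: XXGGGGGGXX  (unchanged — fixed point at step 5)

Answer: 5


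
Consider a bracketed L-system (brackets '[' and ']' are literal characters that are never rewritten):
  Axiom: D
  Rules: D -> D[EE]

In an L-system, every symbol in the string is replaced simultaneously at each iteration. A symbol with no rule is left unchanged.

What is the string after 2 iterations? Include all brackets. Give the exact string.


Step 0: D
Step 1: D[EE]
Step 2: D[EE][EE]

Answer: D[EE][EE]


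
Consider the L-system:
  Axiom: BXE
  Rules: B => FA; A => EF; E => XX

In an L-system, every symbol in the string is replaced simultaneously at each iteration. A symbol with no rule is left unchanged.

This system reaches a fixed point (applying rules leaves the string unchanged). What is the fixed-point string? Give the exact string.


Answer: FXXFXXX

Derivation:
Step 0: BXE
Step 1: FAXXX
Step 2: FEFXXX
Step 3: FXXFXXX
Step 4: FXXFXXX  (unchanged — fixed point at step 3)


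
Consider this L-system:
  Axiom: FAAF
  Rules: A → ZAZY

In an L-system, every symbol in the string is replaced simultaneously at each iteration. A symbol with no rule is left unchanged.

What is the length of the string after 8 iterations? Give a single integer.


Answer: 52

Derivation:
Step 0: length = 4
Step 1: length = 10
Step 2: length = 16
Step 3: length = 22
Step 4: length = 28
Step 5: length = 34
Step 6: length = 40
Step 7: length = 46
Step 8: length = 52


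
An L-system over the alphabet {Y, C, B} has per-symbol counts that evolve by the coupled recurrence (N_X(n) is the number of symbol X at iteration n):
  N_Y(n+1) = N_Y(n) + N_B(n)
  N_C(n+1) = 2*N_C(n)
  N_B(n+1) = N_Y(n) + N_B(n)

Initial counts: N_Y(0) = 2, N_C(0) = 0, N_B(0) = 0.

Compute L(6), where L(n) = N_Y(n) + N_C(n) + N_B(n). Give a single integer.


Step 0: N_Y=2, N_C=0, N_B=0, L=2
Step 1: N_Y=2, N_C=0, N_B=2, L=4
Step 2: N_Y=4, N_C=0, N_B=4, L=8
Step 3: N_Y=8, N_C=0, N_B=8, L=16
Step 4: N_Y=16, N_C=0, N_B=16, L=32
Step 5: N_Y=32, N_C=0, N_B=32, L=64
Step 6: N_Y=64, N_C=0, N_B=64, L=128

Answer: 128


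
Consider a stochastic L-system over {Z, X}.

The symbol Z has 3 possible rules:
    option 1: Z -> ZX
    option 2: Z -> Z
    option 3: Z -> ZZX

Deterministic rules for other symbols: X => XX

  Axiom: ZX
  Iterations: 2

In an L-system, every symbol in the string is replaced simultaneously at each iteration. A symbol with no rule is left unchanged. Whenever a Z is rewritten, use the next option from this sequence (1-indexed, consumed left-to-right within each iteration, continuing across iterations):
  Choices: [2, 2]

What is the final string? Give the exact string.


Step 0: ZX
Step 1: ZXX  (used choices [2])
Step 2: ZXXXX  (used choices [2])

Answer: ZXXXX


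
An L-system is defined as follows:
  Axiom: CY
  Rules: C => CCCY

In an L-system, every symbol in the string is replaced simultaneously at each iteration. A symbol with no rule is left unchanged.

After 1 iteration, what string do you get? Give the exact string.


Step 0: CY
Step 1: CCCYY

Answer: CCCYY


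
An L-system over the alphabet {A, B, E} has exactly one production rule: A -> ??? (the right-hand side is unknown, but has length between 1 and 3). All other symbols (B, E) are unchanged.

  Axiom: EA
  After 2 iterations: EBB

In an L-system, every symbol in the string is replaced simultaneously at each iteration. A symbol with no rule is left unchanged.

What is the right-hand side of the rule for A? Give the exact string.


Trying A -> BB:
  Step 0: EA
  Step 1: EBB
  Step 2: EBB
Matches the given result.

Answer: BB


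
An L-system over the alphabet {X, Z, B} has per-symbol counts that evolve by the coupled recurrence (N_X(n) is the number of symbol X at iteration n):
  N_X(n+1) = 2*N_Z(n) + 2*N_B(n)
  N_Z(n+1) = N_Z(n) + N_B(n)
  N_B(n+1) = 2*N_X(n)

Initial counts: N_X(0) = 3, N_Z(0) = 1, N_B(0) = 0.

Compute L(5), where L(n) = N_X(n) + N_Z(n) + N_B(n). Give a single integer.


Answer: 405

Derivation:
Step 0: N_X=3, N_Z=1, N_B=0, L=4
Step 1: N_X=2, N_Z=1, N_B=6, L=9
Step 2: N_X=14, N_Z=7, N_B=4, L=25
Step 3: N_X=22, N_Z=11, N_B=28, L=61
Step 4: N_X=78, N_Z=39, N_B=44, L=161
Step 5: N_X=166, N_Z=83, N_B=156, L=405


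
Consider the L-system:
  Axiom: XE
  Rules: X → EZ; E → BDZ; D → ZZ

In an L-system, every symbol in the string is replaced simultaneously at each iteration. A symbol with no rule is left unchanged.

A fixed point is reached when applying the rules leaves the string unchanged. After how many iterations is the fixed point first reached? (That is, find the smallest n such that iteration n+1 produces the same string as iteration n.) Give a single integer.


Answer: 3

Derivation:
Step 0: XE
Step 1: EZBDZ
Step 2: BDZZBZZZ
Step 3: BZZZZBZZZ
Step 4: BZZZZBZZZ  (unchanged — fixed point at step 3)


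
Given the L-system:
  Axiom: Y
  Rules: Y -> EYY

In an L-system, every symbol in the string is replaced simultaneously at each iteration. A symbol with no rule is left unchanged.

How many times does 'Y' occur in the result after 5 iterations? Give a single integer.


Step 0: Y  (1 'Y')
Step 1: EYY  (2 'Y')
Step 2: EEYYEYY  (4 'Y')
Step 3: EEEYYEYYEEYYEYY  (8 'Y')
Step 4: EEEEYYEYYEEYYEYYEEEYYEYYEEYYEYY  (16 'Y')
Step 5: EEEEEYYEYYEEYYEYYEEEYYEYYEEYYEYYEEEEYYEYYEEYYEYYEEEYYEYYEEYYEYY  (32 'Y')

Answer: 32


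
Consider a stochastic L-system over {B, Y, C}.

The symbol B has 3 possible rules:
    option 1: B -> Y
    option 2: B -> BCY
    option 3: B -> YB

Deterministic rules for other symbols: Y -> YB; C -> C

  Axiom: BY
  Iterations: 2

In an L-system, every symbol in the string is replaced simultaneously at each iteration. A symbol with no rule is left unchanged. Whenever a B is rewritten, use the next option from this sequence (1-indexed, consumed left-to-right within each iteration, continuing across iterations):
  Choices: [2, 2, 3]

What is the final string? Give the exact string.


Step 0: BY
Step 1: BCYYB  (used choices [2])
Step 2: BCYCYBYBYB  (used choices [2, 3])

Answer: BCYCYBYBYB


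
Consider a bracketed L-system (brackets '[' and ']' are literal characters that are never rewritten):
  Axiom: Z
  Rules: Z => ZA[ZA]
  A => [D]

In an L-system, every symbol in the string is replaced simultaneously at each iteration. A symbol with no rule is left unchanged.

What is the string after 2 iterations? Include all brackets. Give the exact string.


Answer: ZA[ZA][D][ZA[ZA][D]]

Derivation:
Step 0: Z
Step 1: ZA[ZA]
Step 2: ZA[ZA][D][ZA[ZA][D]]


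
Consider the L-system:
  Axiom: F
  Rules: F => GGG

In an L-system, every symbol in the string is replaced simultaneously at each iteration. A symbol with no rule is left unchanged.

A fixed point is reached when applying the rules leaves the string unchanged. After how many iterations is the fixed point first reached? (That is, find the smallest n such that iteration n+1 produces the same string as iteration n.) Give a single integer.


Step 0: F
Step 1: GGG
Step 2: GGG  (unchanged — fixed point at step 1)

Answer: 1


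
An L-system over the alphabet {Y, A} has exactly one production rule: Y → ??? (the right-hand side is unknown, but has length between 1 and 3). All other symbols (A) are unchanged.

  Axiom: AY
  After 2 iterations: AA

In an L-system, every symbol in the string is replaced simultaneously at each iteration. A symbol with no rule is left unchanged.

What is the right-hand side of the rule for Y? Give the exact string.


Trying Y → A:
  Step 0: AY
  Step 1: AA
  Step 2: AA
Matches the given result.

Answer: A


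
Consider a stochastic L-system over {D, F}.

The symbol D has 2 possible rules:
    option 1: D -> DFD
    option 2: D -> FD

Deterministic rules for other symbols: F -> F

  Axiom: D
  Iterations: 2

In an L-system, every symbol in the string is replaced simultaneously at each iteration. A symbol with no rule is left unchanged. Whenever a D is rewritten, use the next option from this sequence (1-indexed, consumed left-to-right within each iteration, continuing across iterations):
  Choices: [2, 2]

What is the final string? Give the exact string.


Answer: FFD

Derivation:
Step 0: D
Step 1: FD  (used choices [2])
Step 2: FFD  (used choices [2])


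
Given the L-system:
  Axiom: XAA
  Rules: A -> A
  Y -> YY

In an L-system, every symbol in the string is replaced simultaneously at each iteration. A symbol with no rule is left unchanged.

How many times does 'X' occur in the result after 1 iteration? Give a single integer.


Answer: 1

Derivation:
Step 0: XAA  (1 'X')
Step 1: XAA  (1 'X')


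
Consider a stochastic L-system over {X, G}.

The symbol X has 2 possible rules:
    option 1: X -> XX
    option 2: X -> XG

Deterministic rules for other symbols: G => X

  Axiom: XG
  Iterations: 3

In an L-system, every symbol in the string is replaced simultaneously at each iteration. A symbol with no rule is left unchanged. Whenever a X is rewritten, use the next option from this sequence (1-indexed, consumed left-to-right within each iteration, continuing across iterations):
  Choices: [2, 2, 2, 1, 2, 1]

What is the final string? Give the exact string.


Answer: XXXXGXXX

Derivation:
Step 0: XG
Step 1: XGX  (used choices [2])
Step 2: XGXXG  (used choices [2, 2])
Step 3: XXXXGXXX  (used choices [1, 2, 1])


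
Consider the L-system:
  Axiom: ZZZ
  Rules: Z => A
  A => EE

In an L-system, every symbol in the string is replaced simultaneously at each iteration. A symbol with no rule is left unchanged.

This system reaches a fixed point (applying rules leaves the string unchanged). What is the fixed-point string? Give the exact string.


Answer: EEEEEE

Derivation:
Step 0: ZZZ
Step 1: AAA
Step 2: EEEEEE
Step 3: EEEEEE  (unchanged — fixed point at step 2)


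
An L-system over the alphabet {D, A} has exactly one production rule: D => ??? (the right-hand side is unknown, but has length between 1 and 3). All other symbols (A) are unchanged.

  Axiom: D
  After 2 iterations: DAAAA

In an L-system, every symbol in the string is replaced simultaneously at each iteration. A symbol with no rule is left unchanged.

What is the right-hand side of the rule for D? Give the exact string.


Answer: DAA

Derivation:
Trying D => DAA:
  Step 0: D
  Step 1: DAA
  Step 2: DAAAA
Matches the given result.


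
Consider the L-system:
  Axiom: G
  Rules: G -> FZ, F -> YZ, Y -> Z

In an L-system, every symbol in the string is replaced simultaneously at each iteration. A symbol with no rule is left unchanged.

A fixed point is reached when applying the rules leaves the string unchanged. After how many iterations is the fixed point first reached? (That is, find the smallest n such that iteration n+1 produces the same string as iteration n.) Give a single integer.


Step 0: G
Step 1: FZ
Step 2: YZZ
Step 3: ZZZ
Step 4: ZZZ  (unchanged — fixed point at step 3)

Answer: 3


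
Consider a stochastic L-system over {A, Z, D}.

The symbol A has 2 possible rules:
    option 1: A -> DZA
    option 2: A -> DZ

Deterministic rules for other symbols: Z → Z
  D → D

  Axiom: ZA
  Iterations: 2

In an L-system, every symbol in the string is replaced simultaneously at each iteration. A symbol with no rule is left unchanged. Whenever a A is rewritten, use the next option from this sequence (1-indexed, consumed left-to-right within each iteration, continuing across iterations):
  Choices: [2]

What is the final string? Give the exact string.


Step 0: ZA
Step 1: ZDZ  (used choices [2])
Step 2: ZDZ  (used choices [])

Answer: ZDZ
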